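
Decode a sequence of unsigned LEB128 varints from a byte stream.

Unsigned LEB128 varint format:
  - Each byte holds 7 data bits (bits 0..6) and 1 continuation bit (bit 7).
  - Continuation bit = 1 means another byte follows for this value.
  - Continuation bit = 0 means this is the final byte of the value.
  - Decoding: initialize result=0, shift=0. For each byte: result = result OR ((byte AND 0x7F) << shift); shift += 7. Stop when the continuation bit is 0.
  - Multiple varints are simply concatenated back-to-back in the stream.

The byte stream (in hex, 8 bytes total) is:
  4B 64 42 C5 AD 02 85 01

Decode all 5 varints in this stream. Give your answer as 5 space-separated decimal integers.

Answer: 75 100 66 38597 133

Derivation:
  byte[0]=0x4B cont=0 payload=0x4B=75: acc |= 75<<0 -> acc=75 shift=7 [end]
Varint 1: bytes[0:1] = 4B -> value 75 (1 byte(s))
  byte[1]=0x64 cont=0 payload=0x64=100: acc |= 100<<0 -> acc=100 shift=7 [end]
Varint 2: bytes[1:2] = 64 -> value 100 (1 byte(s))
  byte[2]=0x42 cont=0 payload=0x42=66: acc |= 66<<0 -> acc=66 shift=7 [end]
Varint 3: bytes[2:3] = 42 -> value 66 (1 byte(s))
  byte[3]=0xC5 cont=1 payload=0x45=69: acc |= 69<<0 -> acc=69 shift=7
  byte[4]=0xAD cont=1 payload=0x2D=45: acc |= 45<<7 -> acc=5829 shift=14
  byte[5]=0x02 cont=0 payload=0x02=2: acc |= 2<<14 -> acc=38597 shift=21 [end]
Varint 4: bytes[3:6] = C5 AD 02 -> value 38597 (3 byte(s))
  byte[6]=0x85 cont=1 payload=0x05=5: acc |= 5<<0 -> acc=5 shift=7
  byte[7]=0x01 cont=0 payload=0x01=1: acc |= 1<<7 -> acc=133 shift=14 [end]
Varint 5: bytes[6:8] = 85 01 -> value 133 (2 byte(s))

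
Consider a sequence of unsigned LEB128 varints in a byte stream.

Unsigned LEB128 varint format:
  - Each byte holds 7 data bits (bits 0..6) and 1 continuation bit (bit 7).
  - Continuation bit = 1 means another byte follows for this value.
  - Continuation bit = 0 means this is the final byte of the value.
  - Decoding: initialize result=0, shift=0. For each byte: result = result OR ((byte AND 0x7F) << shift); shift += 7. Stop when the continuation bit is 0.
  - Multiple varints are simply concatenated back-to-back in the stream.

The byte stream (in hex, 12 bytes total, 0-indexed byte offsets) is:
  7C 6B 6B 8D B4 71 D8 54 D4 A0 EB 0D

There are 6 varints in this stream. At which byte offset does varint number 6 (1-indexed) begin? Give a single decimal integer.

  byte[0]=0x7C cont=0 payload=0x7C=124: acc |= 124<<0 -> acc=124 shift=7 [end]
Varint 1: bytes[0:1] = 7C -> value 124 (1 byte(s))
  byte[1]=0x6B cont=0 payload=0x6B=107: acc |= 107<<0 -> acc=107 shift=7 [end]
Varint 2: bytes[1:2] = 6B -> value 107 (1 byte(s))
  byte[2]=0x6B cont=0 payload=0x6B=107: acc |= 107<<0 -> acc=107 shift=7 [end]
Varint 3: bytes[2:3] = 6B -> value 107 (1 byte(s))
  byte[3]=0x8D cont=1 payload=0x0D=13: acc |= 13<<0 -> acc=13 shift=7
  byte[4]=0xB4 cont=1 payload=0x34=52: acc |= 52<<7 -> acc=6669 shift=14
  byte[5]=0x71 cont=0 payload=0x71=113: acc |= 113<<14 -> acc=1858061 shift=21 [end]
Varint 4: bytes[3:6] = 8D B4 71 -> value 1858061 (3 byte(s))
  byte[6]=0xD8 cont=1 payload=0x58=88: acc |= 88<<0 -> acc=88 shift=7
  byte[7]=0x54 cont=0 payload=0x54=84: acc |= 84<<7 -> acc=10840 shift=14 [end]
Varint 5: bytes[6:8] = D8 54 -> value 10840 (2 byte(s))
  byte[8]=0xD4 cont=1 payload=0x54=84: acc |= 84<<0 -> acc=84 shift=7
  byte[9]=0xA0 cont=1 payload=0x20=32: acc |= 32<<7 -> acc=4180 shift=14
  byte[10]=0xEB cont=1 payload=0x6B=107: acc |= 107<<14 -> acc=1757268 shift=21
  byte[11]=0x0D cont=0 payload=0x0D=13: acc |= 13<<21 -> acc=29020244 shift=28 [end]
Varint 6: bytes[8:12] = D4 A0 EB 0D -> value 29020244 (4 byte(s))

Answer: 8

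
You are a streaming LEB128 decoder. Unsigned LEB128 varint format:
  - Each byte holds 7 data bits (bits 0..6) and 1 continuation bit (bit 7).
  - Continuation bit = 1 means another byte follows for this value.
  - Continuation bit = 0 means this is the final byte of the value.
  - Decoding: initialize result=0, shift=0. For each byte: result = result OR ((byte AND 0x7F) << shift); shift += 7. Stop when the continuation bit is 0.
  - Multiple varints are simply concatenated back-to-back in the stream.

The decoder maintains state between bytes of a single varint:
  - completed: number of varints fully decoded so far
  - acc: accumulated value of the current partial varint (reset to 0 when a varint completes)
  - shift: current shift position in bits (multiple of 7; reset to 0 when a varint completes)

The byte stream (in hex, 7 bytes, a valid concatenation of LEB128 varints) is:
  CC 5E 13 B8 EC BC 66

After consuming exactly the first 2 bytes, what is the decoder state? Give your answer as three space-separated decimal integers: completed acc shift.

byte[0]=0xCC cont=1 payload=0x4C: acc |= 76<<0 -> completed=0 acc=76 shift=7
byte[1]=0x5E cont=0 payload=0x5E: varint #1 complete (value=12108); reset -> completed=1 acc=0 shift=0

Answer: 1 0 0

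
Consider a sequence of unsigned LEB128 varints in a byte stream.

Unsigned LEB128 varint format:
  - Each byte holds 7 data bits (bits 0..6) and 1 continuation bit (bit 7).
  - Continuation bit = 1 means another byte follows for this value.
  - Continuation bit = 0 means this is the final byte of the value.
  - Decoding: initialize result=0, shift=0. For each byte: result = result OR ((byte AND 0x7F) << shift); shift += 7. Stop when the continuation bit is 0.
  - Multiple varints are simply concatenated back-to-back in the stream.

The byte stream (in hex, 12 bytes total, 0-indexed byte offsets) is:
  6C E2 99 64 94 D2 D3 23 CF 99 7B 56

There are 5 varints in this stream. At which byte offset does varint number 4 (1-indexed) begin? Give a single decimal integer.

Answer: 8

Derivation:
  byte[0]=0x6C cont=0 payload=0x6C=108: acc |= 108<<0 -> acc=108 shift=7 [end]
Varint 1: bytes[0:1] = 6C -> value 108 (1 byte(s))
  byte[1]=0xE2 cont=1 payload=0x62=98: acc |= 98<<0 -> acc=98 shift=7
  byte[2]=0x99 cont=1 payload=0x19=25: acc |= 25<<7 -> acc=3298 shift=14
  byte[3]=0x64 cont=0 payload=0x64=100: acc |= 100<<14 -> acc=1641698 shift=21 [end]
Varint 2: bytes[1:4] = E2 99 64 -> value 1641698 (3 byte(s))
  byte[4]=0x94 cont=1 payload=0x14=20: acc |= 20<<0 -> acc=20 shift=7
  byte[5]=0xD2 cont=1 payload=0x52=82: acc |= 82<<7 -> acc=10516 shift=14
  byte[6]=0xD3 cont=1 payload=0x53=83: acc |= 83<<14 -> acc=1370388 shift=21
  byte[7]=0x23 cont=0 payload=0x23=35: acc |= 35<<21 -> acc=74770708 shift=28 [end]
Varint 3: bytes[4:8] = 94 D2 D3 23 -> value 74770708 (4 byte(s))
  byte[8]=0xCF cont=1 payload=0x4F=79: acc |= 79<<0 -> acc=79 shift=7
  byte[9]=0x99 cont=1 payload=0x19=25: acc |= 25<<7 -> acc=3279 shift=14
  byte[10]=0x7B cont=0 payload=0x7B=123: acc |= 123<<14 -> acc=2018511 shift=21 [end]
Varint 4: bytes[8:11] = CF 99 7B -> value 2018511 (3 byte(s))
  byte[11]=0x56 cont=0 payload=0x56=86: acc |= 86<<0 -> acc=86 shift=7 [end]
Varint 5: bytes[11:12] = 56 -> value 86 (1 byte(s))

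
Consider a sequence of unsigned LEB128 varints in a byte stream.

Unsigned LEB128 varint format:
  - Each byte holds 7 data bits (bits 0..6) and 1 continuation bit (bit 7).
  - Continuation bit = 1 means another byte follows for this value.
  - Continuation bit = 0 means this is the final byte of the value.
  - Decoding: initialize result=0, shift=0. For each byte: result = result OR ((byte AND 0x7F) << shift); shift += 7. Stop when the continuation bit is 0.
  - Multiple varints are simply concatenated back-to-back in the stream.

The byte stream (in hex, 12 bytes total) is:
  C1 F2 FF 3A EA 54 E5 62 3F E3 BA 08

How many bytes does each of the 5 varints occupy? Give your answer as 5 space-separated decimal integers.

  byte[0]=0xC1 cont=1 payload=0x41=65: acc |= 65<<0 -> acc=65 shift=7
  byte[1]=0xF2 cont=1 payload=0x72=114: acc |= 114<<7 -> acc=14657 shift=14
  byte[2]=0xFF cont=1 payload=0x7F=127: acc |= 127<<14 -> acc=2095425 shift=21
  byte[3]=0x3A cont=0 payload=0x3A=58: acc |= 58<<21 -> acc=123730241 shift=28 [end]
Varint 1: bytes[0:4] = C1 F2 FF 3A -> value 123730241 (4 byte(s))
  byte[4]=0xEA cont=1 payload=0x6A=106: acc |= 106<<0 -> acc=106 shift=7
  byte[5]=0x54 cont=0 payload=0x54=84: acc |= 84<<7 -> acc=10858 shift=14 [end]
Varint 2: bytes[4:6] = EA 54 -> value 10858 (2 byte(s))
  byte[6]=0xE5 cont=1 payload=0x65=101: acc |= 101<<0 -> acc=101 shift=7
  byte[7]=0x62 cont=0 payload=0x62=98: acc |= 98<<7 -> acc=12645 shift=14 [end]
Varint 3: bytes[6:8] = E5 62 -> value 12645 (2 byte(s))
  byte[8]=0x3F cont=0 payload=0x3F=63: acc |= 63<<0 -> acc=63 shift=7 [end]
Varint 4: bytes[8:9] = 3F -> value 63 (1 byte(s))
  byte[9]=0xE3 cont=1 payload=0x63=99: acc |= 99<<0 -> acc=99 shift=7
  byte[10]=0xBA cont=1 payload=0x3A=58: acc |= 58<<7 -> acc=7523 shift=14
  byte[11]=0x08 cont=0 payload=0x08=8: acc |= 8<<14 -> acc=138595 shift=21 [end]
Varint 5: bytes[9:12] = E3 BA 08 -> value 138595 (3 byte(s))

Answer: 4 2 2 1 3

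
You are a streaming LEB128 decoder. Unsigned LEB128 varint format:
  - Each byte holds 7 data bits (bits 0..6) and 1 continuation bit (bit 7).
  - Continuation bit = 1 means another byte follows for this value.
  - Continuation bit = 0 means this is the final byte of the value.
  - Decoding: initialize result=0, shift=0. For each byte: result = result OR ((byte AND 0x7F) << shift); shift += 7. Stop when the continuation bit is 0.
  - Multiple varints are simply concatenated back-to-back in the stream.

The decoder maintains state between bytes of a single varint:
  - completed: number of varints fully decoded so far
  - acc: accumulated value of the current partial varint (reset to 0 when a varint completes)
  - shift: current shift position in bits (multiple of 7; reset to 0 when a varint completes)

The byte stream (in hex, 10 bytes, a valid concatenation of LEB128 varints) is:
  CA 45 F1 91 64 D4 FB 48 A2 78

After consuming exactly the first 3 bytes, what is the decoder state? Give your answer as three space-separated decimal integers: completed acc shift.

Answer: 1 113 7

Derivation:
byte[0]=0xCA cont=1 payload=0x4A: acc |= 74<<0 -> completed=0 acc=74 shift=7
byte[1]=0x45 cont=0 payload=0x45: varint #1 complete (value=8906); reset -> completed=1 acc=0 shift=0
byte[2]=0xF1 cont=1 payload=0x71: acc |= 113<<0 -> completed=1 acc=113 shift=7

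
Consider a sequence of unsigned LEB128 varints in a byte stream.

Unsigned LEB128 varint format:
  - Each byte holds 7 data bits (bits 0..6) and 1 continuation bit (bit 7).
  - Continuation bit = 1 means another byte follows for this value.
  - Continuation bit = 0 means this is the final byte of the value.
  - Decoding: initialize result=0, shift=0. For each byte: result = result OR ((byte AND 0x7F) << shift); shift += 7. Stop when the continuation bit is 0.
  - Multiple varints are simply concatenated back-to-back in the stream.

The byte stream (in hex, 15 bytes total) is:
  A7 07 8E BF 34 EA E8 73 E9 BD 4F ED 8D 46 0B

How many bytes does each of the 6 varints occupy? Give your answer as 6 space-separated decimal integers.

Answer: 2 3 3 3 3 1

Derivation:
  byte[0]=0xA7 cont=1 payload=0x27=39: acc |= 39<<0 -> acc=39 shift=7
  byte[1]=0x07 cont=0 payload=0x07=7: acc |= 7<<7 -> acc=935 shift=14 [end]
Varint 1: bytes[0:2] = A7 07 -> value 935 (2 byte(s))
  byte[2]=0x8E cont=1 payload=0x0E=14: acc |= 14<<0 -> acc=14 shift=7
  byte[3]=0xBF cont=1 payload=0x3F=63: acc |= 63<<7 -> acc=8078 shift=14
  byte[4]=0x34 cont=0 payload=0x34=52: acc |= 52<<14 -> acc=860046 shift=21 [end]
Varint 2: bytes[2:5] = 8E BF 34 -> value 860046 (3 byte(s))
  byte[5]=0xEA cont=1 payload=0x6A=106: acc |= 106<<0 -> acc=106 shift=7
  byte[6]=0xE8 cont=1 payload=0x68=104: acc |= 104<<7 -> acc=13418 shift=14
  byte[7]=0x73 cont=0 payload=0x73=115: acc |= 115<<14 -> acc=1897578 shift=21 [end]
Varint 3: bytes[5:8] = EA E8 73 -> value 1897578 (3 byte(s))
  byte[8]=0xE9 cont=1 payload=0x69=105: acc |= 105<<0 -> acc=105 shift=7
  byte[9]=0xBD cont=1 payload=0x3D=61: acc |= 61<<7 -> acc=7913 shift=14
  byte[10]=0x4F cont=0 payload=0x4F=79: acc |= 79<<14 -> acc=1302249 shift=21 [end]
Varint 4: bytes[8:11] = E9 BD 4F -> value 1302249 (3 byte(s))
  byte[11]=0xED cont=1 payload=0x6D=109: acc |= 109<<0 -> acc=109 shift=7
  byte[12]=0x8D cont=1 payload=0x0D=13: acc |= 13<<7 -> acc=1773 shift=14
  byte[13]=0x46 cont=0 payload=0x46=70: acc |= 70<<14 -> acc=1148653 shift=21 [end]
Varint 5: bytes[11:14] = ED 8D 46 -> value 1148653 (3 byte(s))
  byte[14]=0x0B cont=0 payload=0x0B=11: acc |= 11<<0 -> acc=11 shift=7 [end]
Varint 6: bytes[14:15] = 0B -> value 11 (1 byte(s))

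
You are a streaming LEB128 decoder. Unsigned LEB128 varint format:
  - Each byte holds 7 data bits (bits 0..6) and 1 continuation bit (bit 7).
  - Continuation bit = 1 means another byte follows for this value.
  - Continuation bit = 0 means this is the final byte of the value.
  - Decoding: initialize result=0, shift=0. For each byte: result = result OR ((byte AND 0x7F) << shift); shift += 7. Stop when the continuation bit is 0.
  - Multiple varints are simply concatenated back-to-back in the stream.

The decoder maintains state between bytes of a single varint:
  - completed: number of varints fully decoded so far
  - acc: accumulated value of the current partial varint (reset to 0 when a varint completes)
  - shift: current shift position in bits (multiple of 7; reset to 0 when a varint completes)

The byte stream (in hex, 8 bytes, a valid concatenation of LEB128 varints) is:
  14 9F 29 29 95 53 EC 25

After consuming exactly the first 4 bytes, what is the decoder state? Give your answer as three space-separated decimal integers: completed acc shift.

Answer: 3 0 0

Derivation:
byte[0]=0x14 cont=0 payload=0x14: varint #1 complete (value=20); reset -> completed=1 acc=0 shift=0
byte[1]=0x9F cont=1 payload=0x1F: acc |= 31<<0 -> completed=1 acc=31 shift=7
byte[2]=0x29 cont=0 payload=0x29: varint #2 complete (value=5279); reset -> completed=2 acc=0 shift=0
byte[3]=0x29 cont=0 payload=0x29: varint #3 complete (value=41); reset -> completed=3 acc=0 shift=0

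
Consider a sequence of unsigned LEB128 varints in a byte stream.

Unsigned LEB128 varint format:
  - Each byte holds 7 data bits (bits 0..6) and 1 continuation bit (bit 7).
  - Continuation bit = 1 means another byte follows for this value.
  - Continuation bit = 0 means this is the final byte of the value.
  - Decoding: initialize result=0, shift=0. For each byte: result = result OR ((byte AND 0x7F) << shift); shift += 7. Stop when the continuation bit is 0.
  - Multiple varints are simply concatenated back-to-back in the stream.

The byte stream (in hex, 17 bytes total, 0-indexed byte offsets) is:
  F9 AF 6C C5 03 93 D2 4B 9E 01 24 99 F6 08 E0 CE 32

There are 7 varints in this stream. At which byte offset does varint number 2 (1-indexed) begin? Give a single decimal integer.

  byte[0]=0xF9 cont=1 payload=0x79=121: acc |= 121<<0 -> acc=121 shift=7
  byte[1]=0xAF cont=1 payload=0x2F=47: acc |= 47<<7 -> acc=6137 shift=14
  byte[2]=0x6C cont=0 payload=0x6C=108: acc |= 108<<14 -> acc=1775609 shift=21 [end]
Varint 1: bytes[0:3] = F9 AF 6C -> value 1775609 (3 byte(s))
  byte[3]=0xC5 cont=1 payload=0x45=69: acc |= 69<<0 -> acc=69 shift=7
  byte[4]=0x03 cont=0 payload=0x03=3: acc |= 3<<7 -> acc=453 shift=14 [end]
Varint 2: bytes[3:5] = C5 03 -> value 453 (2 byte(s))
  byte[5]=0x93 cont=1 payload=0x13=19: acc |= 19<<0 -> acc=19 shift=7
  byte[6]=0xD2 cont=1 payload=0x52=82: acc |= 82<<7 -> acc=10515 shift=14
  byte[7]=0x4B cont=0 payload=0x4B=75: acc |= 75<<14 -> acc=1239315 shift=21 [end]
Varint 3: bytes[5:8] = 93 D2 4B -> value 1239315 (3 byte(s))
  byte[8]=0x9E cont=1 payload=0x1E=30: acc |= 30<<0 -> acc=30 shift=7
  byte[9]=0x01 cont=0 payload=0x01=1: acc |= 1<<7 -> acc=158 shift=14 [end]
Varint 4: bytes[8:10] = 9E 01 -> value 158 (2 byte(s))
  byte[10]=0x24 cont=0 payload=0x24=36: acc |= 36<<0 -> acc=36 shift=7 [end]
Varint 5: bytes[10:11] = 24 -> value 36 (1 byte(s))
  byte[11]=0x99 cont=1 payload=0x19=25: acc |= 25<<0 -> acc=25 shift=7
  byte[12]=0xF6 cont=1 payload=0x76=118: acc |= 118<<7 -> acc=15129 shift=14
  byte[13]=0x08 cont=0 payload=0x08=8: acc |= 8<<14 -> acc=146201 shift=21 [end]
Varint 6: bytes[11:14] = 99 F6 08 -> value 146201 (3 byte(s))
  byte[14]=0xE0 cont=1 payload=0x60=96: acc |= 96<<0 -> acc=96 shift=7
  byte[15]=0xCE cont=1 payload=0x4E=78: acc |= 78<<7 -> acc=10080 shift=14
  byte[16]=0x32 cont=0 payload=0x32=50: acc |= 50<<14 -> acc=829280 shift=21 [end]
Varint 7: bytes[14:17] = E0 CE 32 -> value 829280 (3 byte(s))

Answer: 3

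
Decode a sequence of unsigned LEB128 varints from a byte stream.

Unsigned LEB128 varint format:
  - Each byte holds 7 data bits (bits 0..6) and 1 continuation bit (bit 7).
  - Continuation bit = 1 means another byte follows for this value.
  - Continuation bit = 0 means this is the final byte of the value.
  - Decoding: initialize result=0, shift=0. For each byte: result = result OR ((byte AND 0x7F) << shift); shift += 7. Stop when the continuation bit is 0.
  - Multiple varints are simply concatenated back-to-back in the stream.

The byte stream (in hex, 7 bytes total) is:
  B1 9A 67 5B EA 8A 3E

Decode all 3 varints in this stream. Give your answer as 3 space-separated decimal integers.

Answer: 1690929 91 1017194

Derivation:
  byte[0]=0xB1 cont=1 payload=0x31=49: acc |= 49<<0 -> acc=49 shift=7
  byte[1]=0x9A cont=1 payload=0x1A=26: acc |= 26<<7 -> acc=3377 shift=14
  byte[2]=0x67 cont=0 payload=0x67=103: acc |= 103<<14 -> acc=1690929 shift=21 [end]
Varint 1: bytes[0:3] = B1 9A 67 -> value 1690929 (3 byte(s))
  byte[3]=0x5B cont=0 payload=0x5B=91: acc |= 91<<0 -> acc=91 shift=7 [end]
Varint 2: bytes[3:4] = 5B -> value 91 (1 byte(s))
  byte[4]=0xEA cont=1 payload=0x6A=106: acc |= 106<<0 -> acc=106 shift=7
  byte[5]=0x8A cont=1 payload=0x0A=10: acc |= 10<<7 -> acc=1386 shift=14
  byte[6]=0x3E cont=0 payload=0x3E=62: acc |= 62<<14 -> acc=1017194 shift=21 [end]
Varint 3: bytes[4:7] = EA 8A 3E -> value 1017194 (3 byte(s))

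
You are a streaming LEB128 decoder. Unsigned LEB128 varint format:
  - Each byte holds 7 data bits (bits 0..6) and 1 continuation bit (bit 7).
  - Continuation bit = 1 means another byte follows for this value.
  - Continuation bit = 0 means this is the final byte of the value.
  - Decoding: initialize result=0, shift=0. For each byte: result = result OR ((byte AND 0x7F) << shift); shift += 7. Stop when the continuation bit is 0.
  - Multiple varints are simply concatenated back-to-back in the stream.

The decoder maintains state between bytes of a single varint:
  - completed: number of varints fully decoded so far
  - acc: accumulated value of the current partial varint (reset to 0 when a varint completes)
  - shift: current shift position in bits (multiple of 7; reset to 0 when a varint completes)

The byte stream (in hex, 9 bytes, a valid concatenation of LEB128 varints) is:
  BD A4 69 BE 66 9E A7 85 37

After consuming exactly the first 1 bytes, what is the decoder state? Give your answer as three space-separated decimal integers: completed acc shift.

Answer: 0 61 7

Derivation:
byte[0]=0xBD cont=1 payload=0x3D: acc |= 61<<0 -> completed=0 acc=61 shift=7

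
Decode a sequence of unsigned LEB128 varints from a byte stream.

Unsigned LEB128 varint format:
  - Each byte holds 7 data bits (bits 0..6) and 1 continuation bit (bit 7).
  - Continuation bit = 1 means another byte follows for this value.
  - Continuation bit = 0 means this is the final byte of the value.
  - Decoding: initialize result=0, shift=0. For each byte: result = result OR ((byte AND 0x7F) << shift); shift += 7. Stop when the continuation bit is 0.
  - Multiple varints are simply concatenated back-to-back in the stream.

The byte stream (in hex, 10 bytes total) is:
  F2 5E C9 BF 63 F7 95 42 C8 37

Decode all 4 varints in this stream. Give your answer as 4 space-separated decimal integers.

  byte[0]=0xF2 cont=1 payload=0x72=114: acc |= 114<<0 -> acc=114 shift=7
  byte[1]=0x5E cont=0 payload=0x5E=94: acc |= 94<<7 -> acc=12146 shift=14 [end]
Varint 1: bytes[0:2] = F2 5E -> value 12146 (2 byte(s))
  byte[2]=0xC9 cont=1 payload=0x49=73: acc |= 73<<0 -> acc=73 shift=7
  byte[3]=0xBF cont=1 payload=0x3F=63: acc |= 63<<7 -> acc=8137 shift=14
  byte[4]=0x63 cont=0 payload=0x63=99: acc |= 99<<14 -> acc=1630153 shift=21 [end]
Varint 2: bytes[2:5] = C9 BF 63 -> value 1630153 (3 byte(s))
  byte[5]=0xF7 cont=1 payload=0x77=119: acc |= 119<<0 -> acc=119 shift=7
  byte[6]=0x95 cont=1 payload=0x15=21: acc |= 21<<7 -> acc=2807 shift=14
  byte[7]=0x42 cont=0 payload=0x42=66: acc |= 66<<14 -> acc=1084151 shift=21 [end]
Varint 3: bytes[5:8] = F7 95 42 -> value 1084151 (3 byte(s))
  byte[8]=0xC8 cont=1 payload=0x48=72: acc |= 72<<0 -> acc=72 shift=7
  byte[9]=0x37 cont=0 payload=0x37=55: acc |= 55<<7 -> acc=7112 shift=14 [end]
Varint 4: bytes[8:10] = C8 37 -> value 7112 (2 byte(s))

Answer: 12146 1630153 1084151 7112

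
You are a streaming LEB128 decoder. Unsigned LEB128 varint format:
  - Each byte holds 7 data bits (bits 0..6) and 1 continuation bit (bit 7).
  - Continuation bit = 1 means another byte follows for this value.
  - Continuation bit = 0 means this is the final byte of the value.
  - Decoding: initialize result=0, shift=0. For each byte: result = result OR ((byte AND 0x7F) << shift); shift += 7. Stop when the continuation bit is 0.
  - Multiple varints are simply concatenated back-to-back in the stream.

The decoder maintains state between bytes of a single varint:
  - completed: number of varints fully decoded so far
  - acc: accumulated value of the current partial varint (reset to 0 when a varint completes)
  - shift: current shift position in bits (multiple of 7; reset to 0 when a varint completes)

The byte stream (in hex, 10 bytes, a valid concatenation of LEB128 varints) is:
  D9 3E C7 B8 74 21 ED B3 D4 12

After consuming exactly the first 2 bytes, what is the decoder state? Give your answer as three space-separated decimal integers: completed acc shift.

byte[0]=0xD9 cont=1 payload=0x59: acc |= 89<<0 -> completed=0 acc=89 shift=7
byte[1]=0x3E cont=0 payload=0x3E: varint #1 complete (value=8025); reset -> completed=1 acc=0 shift=0

Answer: 1 0 0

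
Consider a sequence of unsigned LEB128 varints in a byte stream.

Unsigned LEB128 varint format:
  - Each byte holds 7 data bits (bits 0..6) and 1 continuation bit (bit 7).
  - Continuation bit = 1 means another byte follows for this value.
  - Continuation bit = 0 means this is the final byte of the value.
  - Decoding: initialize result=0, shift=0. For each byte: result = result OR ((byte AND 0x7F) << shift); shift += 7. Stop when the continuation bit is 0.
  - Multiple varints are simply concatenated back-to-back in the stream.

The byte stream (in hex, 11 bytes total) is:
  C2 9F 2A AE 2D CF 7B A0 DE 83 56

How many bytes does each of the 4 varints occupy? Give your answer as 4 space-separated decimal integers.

Answer: 3 2 2 4

Derivation:
  byte[0]=0xC2 cont=1 payload=0x42=66: acc |= 66<<0 -> acc=66 shift=7
  byte[1]=0x9F cont=1 payload=0x1F=31: acc |= 31<<7 -> acc=4034 shift=14
  byte[2]=0x2A cont=0 payload=0x2A=42: acc |= 42<<14 -> acc=692162 shift=21 [end]
Varint 1: bytes[0:3] = C2 9F 2A -> value 692162 (3 byte(s))
  byte[3]=0xAE cont=1 payload=0x2E=46: acc |= 46<<0 -> acc=46 shift=7
  byte[4]=0x2D cont=0 payload=0x2D=45: acc |= 45<<7 -> acc=5806 shift=14 [end]
Varint 2: bytes[3:5] = AE 2D -> value 5806 (2 byte(s))
  byte[5]=0xCF cont=1 payload=0x4F=79: acc |= 79<<0 -> acc=79 shift=7
  byte[6]=0x7B cont=0 payload=0x7B=123: acc |= 123<<7 -> acc=15823 shift=14 [end]
Varint 3: bytes[5:7] = CF 7B -> value 15823 (2 byte(s))
  byte[7]=0xA0 cont=1 payload=0x20=32: acc |= 32<<0 -> acc=32 shift=7
  byte[8]=0xDE cont=1 payload=0x5E=94: acc |= 94<<7 -> acc=12064 shift=14
  byte[9]=0x83 cont=1 payload=0x03=3: acc |= 3<<14 -> acc=61216 shift=21
  byte[10]=0x56 cont=0 payload=0x56=86: acc |= 86<<21 -> acc=180416288 shift=28 [end]
Varint 4: bytes[7:11] = A0 DE 83 56 -> value 180416288 (4 byte(s))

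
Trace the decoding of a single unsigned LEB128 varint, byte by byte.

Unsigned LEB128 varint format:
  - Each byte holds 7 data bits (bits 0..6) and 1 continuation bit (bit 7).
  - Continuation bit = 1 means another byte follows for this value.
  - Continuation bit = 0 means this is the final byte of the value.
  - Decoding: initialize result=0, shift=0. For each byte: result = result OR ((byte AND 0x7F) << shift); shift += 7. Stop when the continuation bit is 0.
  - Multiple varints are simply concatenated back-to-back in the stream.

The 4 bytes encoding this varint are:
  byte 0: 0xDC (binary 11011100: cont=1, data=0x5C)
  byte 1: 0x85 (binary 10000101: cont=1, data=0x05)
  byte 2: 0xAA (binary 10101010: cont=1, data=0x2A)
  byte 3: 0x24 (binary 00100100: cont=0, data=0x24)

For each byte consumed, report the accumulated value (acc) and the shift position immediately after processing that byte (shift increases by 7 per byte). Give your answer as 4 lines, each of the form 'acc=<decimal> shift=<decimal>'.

byte 0=0xDC: payload=0x5C=92, contrib = 92<<0 = 92; acc -> 92, shift -> 7
byte 1=0x85: payload=0x05=5, contrib = 5<<7 = 640; acc -> 732, shift -> 14
byte 2=0xAA: payload=0x2A=42, contrib = 42<<14 = 688128; acc -> 688860, shift -> 21
byte 3=0x24: payload=0x24=36, contrib = 36<<21 = 75497472; acc -> 76186332, shift -> 28

Answer: acc=92 shift=7
acc=732 shift=14
acc=688860 shift=21
acc=76186332 shift=28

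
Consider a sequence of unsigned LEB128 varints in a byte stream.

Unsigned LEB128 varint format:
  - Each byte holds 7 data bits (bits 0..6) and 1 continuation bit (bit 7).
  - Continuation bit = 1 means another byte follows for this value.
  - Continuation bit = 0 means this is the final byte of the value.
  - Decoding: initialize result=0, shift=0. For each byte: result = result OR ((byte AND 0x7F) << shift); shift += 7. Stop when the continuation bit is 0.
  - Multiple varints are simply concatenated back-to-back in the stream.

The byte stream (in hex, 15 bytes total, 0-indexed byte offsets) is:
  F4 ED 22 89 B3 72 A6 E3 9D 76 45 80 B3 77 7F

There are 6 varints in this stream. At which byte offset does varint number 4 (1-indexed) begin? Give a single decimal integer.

Answer: 10

Derivation:
  byte[0]=0xF4 cont=1 payload=0x74=116: acc |= 116<<0 -> acc=116 shift=7
  byte[1]=0xED cont=1 payload=0x6D=109: acc |= 109<<7 -> acc=14068 shift=14
  byte[2]=0x22 cont=0 payload=0x22=34: acc |= 34<<14 -> acc=571124 shift=21 [end]
Varint 1: bytes[0:3] = F4 ED 22 -> value 571124 (3 byte(s))
  byte[3]=0x89 cont=1 payload=0x09=9: acc |= 9<<0 -> acc=9 shift=7
  byte[4]=0xB3 cont=1 payload=0x33=51: acc |= 51<<7 -> acc=6537 shift=14
  byte[5]=0x72 cont=0 payload=0x72=114: acc |= 114<<14 -> acc=1874313 shift=21 [end]
Varint 2: bytes[3:6] = 89 B3 72 -> value 1874313 (3 byte(s))
  byte[6]=0xA6 cont=1 payload=0x26=38: acc |= 38<<0 -> acc=38 shift=7
  byte[7]=0xE3 cont=1 payload=0x63=99: acc |= 99<<7 -> acc=12710 shift=14
  byte[8]=0x9D cont=1 payload=0x1D=29: acc |= 29<<14 -> acc=487846 shift=21
  byte[9]=0x76 cont=0 payload=0x76=118: acc |= 118<<21 -> acc=247951782 shift=28 [end]
Varint 3: bytes[6:10] = A6 E3 9D 76 -> value 247951782 (4 byte(s))
  byte[10]=0x45 cont=0 payload=0x45=69: acc |= 69<<0 -> acc=69 shift=7 [end]
Varint 4: bytes[10:11] = 45 -> value 69 (1 byte(s))
  byte[11]=0x80 cont=1 payload=0x00=0: acc |= 0<<0 -> acc=0 shift=7
  byte[12]=0xB3 cont=1 payload=0x33=51: acc |= 51<<7 -> acc=6528 shift=14
  byte[13]=0x77 cont=0 payload=0x77=119: acc |= 119<<14 -> acc=1956224 shift=21 [end]
Varint 5: bytes[11:14] = 80 B3 77 -> value 1956224 (3 byte(s))
  byte[14]=0x7F cont=0 payload=0x7F=127: acc |= 127<<0 -> acc=127 shift=7 [end]
Varint 6: bytes[14:15] = 7F -> value 127 (1 byte(s))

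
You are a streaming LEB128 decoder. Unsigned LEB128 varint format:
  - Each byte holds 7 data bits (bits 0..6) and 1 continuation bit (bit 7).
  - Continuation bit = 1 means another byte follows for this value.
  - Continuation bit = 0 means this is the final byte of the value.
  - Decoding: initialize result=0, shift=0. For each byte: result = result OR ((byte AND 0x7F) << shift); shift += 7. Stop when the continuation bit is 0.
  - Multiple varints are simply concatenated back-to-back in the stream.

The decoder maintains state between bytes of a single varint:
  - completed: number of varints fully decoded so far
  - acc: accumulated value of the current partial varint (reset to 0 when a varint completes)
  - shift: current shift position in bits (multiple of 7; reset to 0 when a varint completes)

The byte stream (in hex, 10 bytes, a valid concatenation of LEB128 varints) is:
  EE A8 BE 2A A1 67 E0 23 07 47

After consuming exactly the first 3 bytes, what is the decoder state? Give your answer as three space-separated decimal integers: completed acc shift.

byte[0]=0xEE cont=1 payload=0x6E: acc |= 110<<0 -> completed=0 acc=110 shift=7
byte[1]=0xA8 cont=1 payload=0x28: acc |= 40<<7 -> completed=0 acc=5230 shift=14
byte[2]=0xBE cont=1 payload=0x3E: acc |= 62<<14 -> completed=0 acc=1021038 shift=21

Answer: 0 1021038 21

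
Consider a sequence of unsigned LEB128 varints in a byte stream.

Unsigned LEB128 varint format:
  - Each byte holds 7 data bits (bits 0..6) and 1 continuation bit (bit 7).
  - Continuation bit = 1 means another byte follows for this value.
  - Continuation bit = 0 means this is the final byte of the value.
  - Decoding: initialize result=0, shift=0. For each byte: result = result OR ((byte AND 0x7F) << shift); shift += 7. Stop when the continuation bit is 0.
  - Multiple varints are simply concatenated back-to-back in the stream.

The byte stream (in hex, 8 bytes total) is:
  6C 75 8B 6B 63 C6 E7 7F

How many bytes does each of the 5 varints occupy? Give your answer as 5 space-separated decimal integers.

Answer: 1 1 2 1 3

Derivation:
  byte[0]=0x6C cont=0 payload=0x6C=108: acc |= 108<<0 -> acc=108 shift=7 [end]
Varint 1: bytes[0:1] = 6C -> value 108 (1 byte(s))
  byte[1]=0x75 cont=0 payload=0x75=117: acc |= 117<<0 -> acc=117 shift=7 [end]
Varint 2: bytes[1:2] = 75 -> value 117 (1 byte(s))
  byte[2]=0x8B cont=1 payload=0x0B=11: acc |= 11<<0 -> acc=11 shift=7
  byte[3]=0x6B cont=0 payload=0x6B=107: acc |= 107<<7 -> acc=13707 shift=14 [end]
Varint 3: bytes[2:4] = 8B 6B -> value 13707 (2 byte(s))
  byte[4]=0x63 cont=0 payload=0x63=99: acc |= 99<<0 -> acc=99 shift=7 [end]
Varint 4: bytes[4:5] = 63 -> value 99 (1 byte(s))
  byte[5]=0xC6 cont=1 payload=0x46=70: acc |= 70<<0 -> acc=70 shift=7
  byte[6]=0xE7 cont=1 payload=0x67=103: acc |= 103<<7 -> acc=13254 shift=14
  byte[7]=0x7F cont=0 payload=0x7F=127: acc |= 127<<14 -> acc=2094022 shift=21 [end]
Varint 5: bytes[5:8] = C6 E7 7F -> value 2094022 (3 byte(s))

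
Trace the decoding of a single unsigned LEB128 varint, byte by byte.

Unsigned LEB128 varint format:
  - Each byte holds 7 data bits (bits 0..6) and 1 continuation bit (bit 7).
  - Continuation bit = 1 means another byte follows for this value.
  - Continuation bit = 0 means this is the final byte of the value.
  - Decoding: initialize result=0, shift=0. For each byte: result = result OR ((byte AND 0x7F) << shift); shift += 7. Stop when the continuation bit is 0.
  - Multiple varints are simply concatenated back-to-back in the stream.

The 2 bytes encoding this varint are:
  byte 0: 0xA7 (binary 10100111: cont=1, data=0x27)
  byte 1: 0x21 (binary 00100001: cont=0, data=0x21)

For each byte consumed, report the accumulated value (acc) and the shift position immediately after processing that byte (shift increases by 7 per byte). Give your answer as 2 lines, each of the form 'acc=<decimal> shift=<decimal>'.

Answer: acc=39 shift=7
acc=4263 shift=14

Derivation:
byte 0=0xA7: payload=0x27=39, contrib = 39<<0 = 39; acc -> 39, shift -> 7
byte 1=0x21: payload=0x21=33, contrib = 33<<7 = 4224; acc -> 4263, shift -> 14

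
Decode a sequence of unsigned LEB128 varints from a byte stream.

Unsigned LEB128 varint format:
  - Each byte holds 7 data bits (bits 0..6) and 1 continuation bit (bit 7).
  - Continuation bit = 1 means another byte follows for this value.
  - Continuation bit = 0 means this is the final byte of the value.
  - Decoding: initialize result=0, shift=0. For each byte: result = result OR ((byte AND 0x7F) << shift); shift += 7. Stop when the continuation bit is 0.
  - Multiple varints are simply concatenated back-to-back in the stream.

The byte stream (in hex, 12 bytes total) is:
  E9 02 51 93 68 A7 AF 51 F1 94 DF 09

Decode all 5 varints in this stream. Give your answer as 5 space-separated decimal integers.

  byte[0]=0xE9 cont=1 payload=0x69=105: acc |= 105<<0 -> acc=105 shift=7
  byte[1]=0x02 cont=0 payload=0x02=2: acc |= 2<<7 -> acc=361 shift=14 [end]
Varint 1: bytes[0:2] = E9 02 -> value 361 (2 byte(s))
  byte[2]=0x51 cont=0 payload=0x51=81: acc |= 81<<0 -> acc=81 shift=7 [end]
Varint 2: bytes[2:3] = 51 -> value 81 (1 byte(s))
  byte[3]=0x93 cont=1 payload=0x13=19: acc |= 19<<0 -> acc=19 shift=7
  byte[4]=0x68 cont=0 payload=0x68=104: acc |= 104<<7 -> acc=13331 shift=14 [end]
Varint 3: bytes[3:5] = 93 68 -> value 13331 (2 byte(s))
  byte[5]=0xA7 cont=1 payload=0x27=39: acc |= 39<<0 -> acc=39 shift=7
  byte[6]=0xAF cont=1 payload=0x2F=47: acc |= 47<<7 -> acc=6055 shift=14
  byte[7]=0x51 cont=0 payload=0x51=81: acc |= 81<<14 -> acc=1333159 shift=21 [end]
Varint 4: bytes[5:8] = A7 AF 51 -> value 1333159 (3 byte(s))
  byte[8]=0xF1 cont=1 payload=0x71=113: acc |= 113<<0 -> acc=113 shift=7
  byte[9]=0x94 cont=1 payload=0x14=20: acc |= 20<<7 -> acc=2673 shift=14
  byte[10]=0xDF cont=1 payload=0x5F=95: acc |= 95<<14 -> acc=1559153 shift=21
  byte[11]=0x09 cont=0 payload=0x09=9: acc |= 9<<21 -> acc=20433521 shift=28 [end]
Varint 5: bytes[8:12] = F1 94 DF 09 -> value 20433521 (4 byte(s))

Answer: 361 81 13331 1333159 20433521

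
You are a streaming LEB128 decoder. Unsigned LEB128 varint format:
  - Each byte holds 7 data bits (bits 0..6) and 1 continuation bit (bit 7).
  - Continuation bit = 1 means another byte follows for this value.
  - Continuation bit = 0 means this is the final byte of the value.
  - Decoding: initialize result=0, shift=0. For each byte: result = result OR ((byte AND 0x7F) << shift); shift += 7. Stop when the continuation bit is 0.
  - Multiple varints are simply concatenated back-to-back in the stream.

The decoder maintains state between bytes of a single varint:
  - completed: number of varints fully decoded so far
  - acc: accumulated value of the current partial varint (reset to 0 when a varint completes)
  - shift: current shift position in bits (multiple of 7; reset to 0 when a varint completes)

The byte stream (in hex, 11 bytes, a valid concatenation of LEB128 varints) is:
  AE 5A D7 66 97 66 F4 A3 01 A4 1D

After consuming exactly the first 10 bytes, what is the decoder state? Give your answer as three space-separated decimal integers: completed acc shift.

byte[0]=0xAE cont=1 payload=0x2E: acc |= 46<<0 -> completed=0 acc=46 shift=7
byte[1]=0x5A cont=0 payload=0x5A: varint #1 complete (value=11566); reset -> completed=1 acc=0 shift=0
byte[2]=0xD7 cont=1 payload=0x57: acc |= 87<<0 -> completed=1 acc=87 shift=7
byte[3]=0x66 cont=0 payload=0x66: varint #2 complete (value=13143); reset -> completed=2 acc=0 shift=0
byte[4]=0x97 cont=1 payload=0x17: acc |= 23<<0 -> completed=2 acc=23 shift=7
byte[5]=0x66 cont=0 payload=0x66: varint #3 complete (value=13079); reset -> completed=3 acc=0 shift=0
byte[6]=0xF4 cont=1 payload=0x74: acc |= 116<<0 -> completed=3 acc=116 shift=7
byte[7]=0xA3 cont=1 payload=0x23: acc |= 35<<7 -> completed=3 acc=4596 shift=14
byte[8]=0x01 cont=0 payload=0x01: varint #4 complete (value=20980); reset -> completed=4 acc=0 shift=0
byte[9]=0xA4 cont=1 payload=0x24: acc |= 36<<0 -> completed=4 acc=36 shift=7

Answer: 4 36 7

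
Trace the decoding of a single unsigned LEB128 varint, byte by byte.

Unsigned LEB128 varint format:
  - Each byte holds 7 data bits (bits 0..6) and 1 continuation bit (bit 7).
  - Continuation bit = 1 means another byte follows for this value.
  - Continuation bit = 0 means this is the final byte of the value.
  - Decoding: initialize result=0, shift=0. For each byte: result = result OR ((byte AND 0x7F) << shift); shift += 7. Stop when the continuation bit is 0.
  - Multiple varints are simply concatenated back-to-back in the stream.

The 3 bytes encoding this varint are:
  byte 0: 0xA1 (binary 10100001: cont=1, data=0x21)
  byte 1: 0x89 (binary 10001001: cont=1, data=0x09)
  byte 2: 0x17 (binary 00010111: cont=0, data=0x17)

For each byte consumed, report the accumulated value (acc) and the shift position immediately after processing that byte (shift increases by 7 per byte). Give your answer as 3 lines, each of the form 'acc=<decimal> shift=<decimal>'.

byte 0=0xA1: payload=0x21=33, contrib = 33<<0 = 33; acc -> 33, shift -> 7
byte 1=0x89: payload=0x09=9, contrib = 9<<7 = 1152; acc -> 1185, shift -> 14
byte 2=0x17: payload=0x17=23, contrib = 23<<14 = 376832; acc -> 378017, shift -> 21

Answer: acc=33 shift=7
acc=1185 shift=14
acc=378017 shift=21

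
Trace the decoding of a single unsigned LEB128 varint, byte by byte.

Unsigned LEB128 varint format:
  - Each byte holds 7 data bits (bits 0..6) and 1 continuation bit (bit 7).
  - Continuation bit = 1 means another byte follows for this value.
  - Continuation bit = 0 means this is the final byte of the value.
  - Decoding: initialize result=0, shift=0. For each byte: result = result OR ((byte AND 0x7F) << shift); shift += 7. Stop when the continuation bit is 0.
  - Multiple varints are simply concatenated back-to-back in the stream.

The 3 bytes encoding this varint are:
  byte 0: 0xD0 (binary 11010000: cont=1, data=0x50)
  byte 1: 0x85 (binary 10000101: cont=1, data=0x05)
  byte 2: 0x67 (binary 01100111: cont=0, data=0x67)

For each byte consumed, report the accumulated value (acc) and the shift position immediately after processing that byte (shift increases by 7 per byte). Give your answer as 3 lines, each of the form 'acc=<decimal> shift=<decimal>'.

byte 0=0xD0: payload=0x50=80, contrib = 80<<0 = 80; acc -> 80, shift -> 7
byte 1=0x85: payload=0x05=5, contrib = 5<<7 = 640; acc -> 720, shift -> 14
byte 2=0x67: payload=0x67=103, contrib = 103<<14 = 1687552; acc -> 1688272, shift -> 21

Answer: acc=80 shift=7
acc=720 shift=14
acc=1688272 shift=21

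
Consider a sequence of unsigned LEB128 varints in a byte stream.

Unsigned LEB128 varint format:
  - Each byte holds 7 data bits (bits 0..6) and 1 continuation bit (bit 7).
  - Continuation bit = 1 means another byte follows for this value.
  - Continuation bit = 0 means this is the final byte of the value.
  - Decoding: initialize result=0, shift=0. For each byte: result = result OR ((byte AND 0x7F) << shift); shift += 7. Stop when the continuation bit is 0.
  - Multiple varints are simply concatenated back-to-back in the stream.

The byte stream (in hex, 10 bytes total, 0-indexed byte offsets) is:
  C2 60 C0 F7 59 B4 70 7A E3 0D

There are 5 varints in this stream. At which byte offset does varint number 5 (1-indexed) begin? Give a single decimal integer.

  byte[0]=0xC2 cont=1 payload=0x42=66: acc |= 66<<0 -> acc=66 shift=7
  byte[1]=0x60 cont=0 payload=0x60=96: acc |= 96<<7 -> acc=12354 shift=14 [end]
Varint 1: bytes[0:2] = C2 60 -> value 12354 (2 byte(s))
  byte[2]=0xC0 cont=1 payload=0x40=64: acc |= 64<<0 -> acc=64 shift=7
  byte[3]=0xF7 cont=1 payload=0x77=119: acc |= 119<<7 -> acc=15296 shift=14
  byte[4]=0x59 cont=0 payload=0x59=89: acc |= 89<<14 -> acc=1473472 shift=21 [end]
Varint 2: bytes[2:5] = C0 F7 59 -> value 1473472 (3 byte(s))
  byte[5]=0xB4 cont=1 payload=0x34=52: acc |= 52<<0 -> acc=52 shift=7
  byte[6]=0x70 cont=0 payload=0x70=112: acc |= 112<<7 -> acc=14388 shift=14 [end]
Varint 3: bytes[5:7] = B4 70 -> value 14388 (2 byte(s))
  byte[7]=0x7A cont=0 payload=0x7A=122: acc |= 122<<0 -> acc=122 shift=7 [end]
Varint 4: bytes[7:8] = 7A -> value 122 (1 byte(s))
  byte[8]=0xE3 cont=1 payload=0x63=99: acc |= 99<<0 -> acc=99 shift=7
  byte[9]=0x0D cont=0 payload=0x0D=13: acc |= 13<<7 -> acc=1763 shift=14 [end]
Varint 5: bytes[8:10] = E3 0D -> value 1763 (2 byte(s))

Answer: 8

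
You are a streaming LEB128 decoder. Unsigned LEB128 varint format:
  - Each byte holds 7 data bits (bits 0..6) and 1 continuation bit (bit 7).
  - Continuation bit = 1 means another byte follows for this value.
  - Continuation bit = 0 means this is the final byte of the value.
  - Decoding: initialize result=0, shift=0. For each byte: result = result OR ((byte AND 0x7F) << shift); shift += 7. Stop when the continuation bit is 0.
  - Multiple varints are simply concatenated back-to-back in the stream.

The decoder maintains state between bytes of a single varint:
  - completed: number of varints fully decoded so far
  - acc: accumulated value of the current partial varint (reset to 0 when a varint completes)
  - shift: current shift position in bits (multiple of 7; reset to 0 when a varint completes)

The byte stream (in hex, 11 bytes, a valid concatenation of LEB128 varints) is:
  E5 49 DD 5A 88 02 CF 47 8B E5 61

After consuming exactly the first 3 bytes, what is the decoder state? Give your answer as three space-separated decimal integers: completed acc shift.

byte[0]=0xE5 cont=1 payload=0x65: acc |= 101<<0 -> completed=0 acc=101 shift=7
byte[1]=0x49 cont=0 payload=0x49: varint #1 complete (value=9445); reset -> completed=1 acc=0 shift=0
byte[2]=0xDD cont=1 payload=0x5D: acc |= 93<<0 -> completed=1 acc=93 shift=7

Answer: 1 93 7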